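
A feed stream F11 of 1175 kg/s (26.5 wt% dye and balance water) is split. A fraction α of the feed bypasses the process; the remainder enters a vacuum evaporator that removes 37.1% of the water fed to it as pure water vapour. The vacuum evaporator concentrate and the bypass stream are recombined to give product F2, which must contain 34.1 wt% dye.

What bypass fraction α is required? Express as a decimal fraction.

All 1175×0.265 = 311.38 kg/s of dye reaches F2, so F2 = 311.38/0.341 = 913.12 kg/s and vapour = 261.88 kg/s.
The evaporator receives (1−α)·1175 of feed at 0.735 water and removes 0.371 of that water:
0.371×0.735×(1−α)×1175 = 261.88
(1−α) = 261.88/320.4 = 0.8173;  α = 0.1827.

0.183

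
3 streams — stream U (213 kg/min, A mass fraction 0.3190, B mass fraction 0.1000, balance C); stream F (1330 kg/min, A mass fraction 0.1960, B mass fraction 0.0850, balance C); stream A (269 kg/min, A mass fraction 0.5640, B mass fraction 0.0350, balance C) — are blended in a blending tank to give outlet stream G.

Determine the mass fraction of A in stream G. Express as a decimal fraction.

Total flow out = 213 + 1330 + 269 = 1812 kg/min.
A in = 213×0.319 + 1330×0.196 + 269×0.564 = 480.34 kg/min.
A mass fraction in G = 480.34/1812 = 0.2651.

0.2651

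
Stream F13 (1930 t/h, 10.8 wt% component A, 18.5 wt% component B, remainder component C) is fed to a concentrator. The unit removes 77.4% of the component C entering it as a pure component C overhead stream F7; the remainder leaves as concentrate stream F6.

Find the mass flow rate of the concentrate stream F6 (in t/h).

873.9 t/h

component C entering = 1930×0.707 = 1364.5 t/h; overhead removed = 0.774×1364.5 = 1056.1 t/h.
Concentrate = 1930 − 1056.1 = 873.87 t/h.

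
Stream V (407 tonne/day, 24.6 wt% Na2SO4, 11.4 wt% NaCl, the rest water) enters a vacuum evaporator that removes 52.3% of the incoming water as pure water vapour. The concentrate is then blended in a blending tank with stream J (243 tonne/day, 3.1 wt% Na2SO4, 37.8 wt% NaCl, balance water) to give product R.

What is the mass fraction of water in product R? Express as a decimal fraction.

0.521

Vapour removed = 0.523×0.640×407 = 136.23 tonne/day; concentrate = 270.77 tonne/day.
water reaching the mixer = 124.25 (from concentrate) + 243×0.591 = 267.86 tonne/day.
Product flow = 270.77 + 243 = 513.77 tonne/day; water fraction = 0.521.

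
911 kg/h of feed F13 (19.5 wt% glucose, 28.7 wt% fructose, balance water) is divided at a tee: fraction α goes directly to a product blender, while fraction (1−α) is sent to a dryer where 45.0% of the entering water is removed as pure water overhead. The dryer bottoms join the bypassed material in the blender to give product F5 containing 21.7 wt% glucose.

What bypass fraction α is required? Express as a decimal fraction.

0.565

All 911×0.195 = 177.65 kg/h of glucose reaches F5, so F5 = 177.65/0.217 = 818.64 kg/h and vapour = 92.359 kg/h.
The evaporator receives (1−α)·911 of feed at 0.518 water and removes 0.450 of that water:
0.450×0.518×(1−α)×911 = 92.359
(1−α) = 92.359/212.35 = 0.4349;  α = 0.5651.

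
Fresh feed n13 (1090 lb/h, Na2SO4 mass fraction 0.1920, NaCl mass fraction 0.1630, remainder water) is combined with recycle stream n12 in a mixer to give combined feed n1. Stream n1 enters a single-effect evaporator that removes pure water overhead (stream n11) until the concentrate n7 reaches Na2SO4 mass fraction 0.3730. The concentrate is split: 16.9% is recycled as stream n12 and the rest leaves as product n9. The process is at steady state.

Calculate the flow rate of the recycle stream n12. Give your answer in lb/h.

114.1 lb/h

Overall Na2SO4 balance (none leaves overhead): Na2SO4 in fresh feed = Na2SO4 in product, i.e. 1090×0.192 = (1−0.169)·n7·0.373.
n7 = 209.28/(0.373×0.831) = 675.18 lb/h.
Recycle n12 = 0.169×675.18 = 114.1 lb/h.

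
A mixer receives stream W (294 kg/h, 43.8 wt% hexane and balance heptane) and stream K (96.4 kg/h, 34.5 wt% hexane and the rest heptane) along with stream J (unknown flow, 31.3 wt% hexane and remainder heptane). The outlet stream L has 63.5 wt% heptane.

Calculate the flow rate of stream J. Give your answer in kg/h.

Let J be the unknown flow. Total out = 390.4 + J.
heptane balance: 228.37 + 0.687·J = 0.635·(390.4 + J)
(0.687 − 0.635)·J = 0.635×390.4 − 228.37 = 19.534
J = 19.534 / 0.052 = 375.65 kg/h

375.7 kg/h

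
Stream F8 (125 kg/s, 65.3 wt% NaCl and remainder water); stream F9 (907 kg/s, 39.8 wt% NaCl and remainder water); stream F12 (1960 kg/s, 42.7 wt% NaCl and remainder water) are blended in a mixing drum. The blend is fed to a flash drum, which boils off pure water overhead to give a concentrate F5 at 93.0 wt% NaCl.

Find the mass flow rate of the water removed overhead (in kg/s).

NaCl entering = 125×0.653 + 907×0.398 + 1960×0.427 = 1279.5 kg/s.
All NaCl reports to F5, so F5 = 1279.5/0.930 = 1375.8 kg/s.
Total feed = 2992 kg/s; overhead = 2992 − 1375.8 = 1616.2 kg/s.

1616 kg/s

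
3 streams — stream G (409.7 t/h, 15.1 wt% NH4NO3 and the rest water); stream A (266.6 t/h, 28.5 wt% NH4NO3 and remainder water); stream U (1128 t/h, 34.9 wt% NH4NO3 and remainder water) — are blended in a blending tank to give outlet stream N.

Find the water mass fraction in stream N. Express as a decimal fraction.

Total flow out = 409.7 + 266.6 + 1128 = 1804.3 t/h.
water in = 409.7×0.849 + 266.6×0.715 + 1128×0.651 = 1272.8 t/h.
water mass fraction in N = 1272.8/1804.3 = 0.705.

0.705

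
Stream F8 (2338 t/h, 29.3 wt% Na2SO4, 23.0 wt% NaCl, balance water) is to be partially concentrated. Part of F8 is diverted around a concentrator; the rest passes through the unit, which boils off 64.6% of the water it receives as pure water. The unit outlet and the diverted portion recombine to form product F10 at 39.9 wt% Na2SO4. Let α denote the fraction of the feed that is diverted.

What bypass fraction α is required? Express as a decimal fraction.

All 2338×0.293 = 685.03 t/h of Na2SO4 reaches F10, so F10 = 685.03/0.399 = 1716.9 t/h and vapour = 621.12 t/h.
The evaporator receives (1−α)·2338 of feed at 0.477 water and removes 0.646 of that water:
0.646×0.477×(1−α)×2338 = 621.12
(1−α) = 621.12/720.44 = 0.8621;  α = 0.1379.

0.138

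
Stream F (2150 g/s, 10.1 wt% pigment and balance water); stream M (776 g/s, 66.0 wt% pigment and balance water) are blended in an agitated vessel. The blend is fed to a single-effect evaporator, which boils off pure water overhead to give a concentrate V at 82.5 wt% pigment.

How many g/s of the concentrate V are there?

pigment entering = 2150×0.101 + 776×0.660 = 729.31 g/s.
All pigment reports to V, so V = 729.31/0.825 = 884.01 g/s.

884 g/s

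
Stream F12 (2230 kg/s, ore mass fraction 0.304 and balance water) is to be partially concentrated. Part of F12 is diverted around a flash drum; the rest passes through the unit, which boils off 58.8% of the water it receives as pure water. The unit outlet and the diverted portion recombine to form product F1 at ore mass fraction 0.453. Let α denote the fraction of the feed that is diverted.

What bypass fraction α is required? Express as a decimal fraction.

All 2230×0.304 = 677.92 kg/s of ore reaches F1, so F1 = 677.92/0.453 = 1496.5 kg/s and vapour = 733.49 kg/s.
The evaporator receives (1−α)·2230 of feed at 0.696 water and removes 0.588 of that water:
0.588×0.696×(1−α)×2230 = 733.49
(1−α) = 733.49/912.62 = 0.8037;  α = 0.1963.

0.196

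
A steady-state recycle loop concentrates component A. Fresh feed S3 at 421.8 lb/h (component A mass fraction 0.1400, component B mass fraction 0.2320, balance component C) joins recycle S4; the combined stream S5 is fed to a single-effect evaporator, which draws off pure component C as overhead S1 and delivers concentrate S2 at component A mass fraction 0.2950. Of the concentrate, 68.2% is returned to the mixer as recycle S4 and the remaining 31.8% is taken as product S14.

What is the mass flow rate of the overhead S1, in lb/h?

221.6 lb/h

Overall component A balance (none leaves overhead): component A in fresh feed = component A in product, i.e. 421.8×0.140 = (1−0.682)·S2·0.295.
S2 = 59.052/(0.295×0.318) = 629.49 lb/h.
Recycle S4 = 0.682×629.49 = 429.31 lb/h.
Combined feed S5 = 421.8 + 429.31 = 851.11 lb/h.
Overhead S1 = S5 − S2 = 851.11 − 629.49 = 221.62 lb/h.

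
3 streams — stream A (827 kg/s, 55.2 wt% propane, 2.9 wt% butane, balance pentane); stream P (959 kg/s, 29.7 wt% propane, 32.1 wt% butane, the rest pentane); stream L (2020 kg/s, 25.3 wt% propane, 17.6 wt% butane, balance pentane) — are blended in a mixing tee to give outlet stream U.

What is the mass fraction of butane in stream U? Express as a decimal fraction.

0.181

Total flow out = 827 + 959 + 2020 = 3806 kg/s.
butane in = 827×0.029 + 959×0.321 + 2020×0.176 = 687.34 kg/s.
butane mass fraction in U = 687.34/3806 = 0.181.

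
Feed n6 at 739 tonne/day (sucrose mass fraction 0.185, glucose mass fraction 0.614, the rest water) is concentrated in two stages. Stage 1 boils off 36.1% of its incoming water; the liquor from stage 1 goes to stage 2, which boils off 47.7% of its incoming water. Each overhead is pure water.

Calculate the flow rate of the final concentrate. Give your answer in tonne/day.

640.1 tonne/day

water in feed = 739×0.201 = 148.54 tonne/day.
After stage 1: water left = (1−0.361)×148.54 = 94.916; stream total = 685.38 tonne/day.
After stage 2: water left = (1−0.477)×94.916 = 49.641; final concentrate = 640.1 tonne/day.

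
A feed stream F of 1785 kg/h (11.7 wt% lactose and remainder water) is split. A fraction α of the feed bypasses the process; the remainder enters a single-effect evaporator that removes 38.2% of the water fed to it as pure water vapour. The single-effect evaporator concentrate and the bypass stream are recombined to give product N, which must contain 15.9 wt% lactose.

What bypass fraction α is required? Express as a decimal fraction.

0.217

All 1785×0.117 = 208.84 kg/h of lactose reaches N, so N = 208.84/0.159 = 1313.5 kg/h and vapour = 471.51 kg/h.
The evaporator receives (1−α)·1785 of feed at 0.883 water and removes 0.382 of that water:
0.382×0.883×(1−α)×1785 = 471.51
(1−α) = 471.51/602.09 = 0.7831;  α = 0.2169.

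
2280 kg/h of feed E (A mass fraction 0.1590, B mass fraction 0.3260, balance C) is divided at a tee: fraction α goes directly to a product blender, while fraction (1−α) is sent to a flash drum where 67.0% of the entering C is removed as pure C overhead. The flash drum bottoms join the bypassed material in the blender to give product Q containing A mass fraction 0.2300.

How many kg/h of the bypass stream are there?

All 2280×0.159 = 362.52 kg/h of A reaches Q, so Q = 362.52/0.230 = 1576.2 kg/h and vapour = 703.83 kg/h.
The evaporator receives (1−α)·2280 of feed at 0.515 C and removes 0.670 of that C:
0.670×0.515×(1−α)×2280 = 703.83
(1−α) = 703.83/786.71 = 0.8946;  α = 0.1054.
Bypass flow = 0.1054×2280 = 240.22 kg/h.

240.2 kg/h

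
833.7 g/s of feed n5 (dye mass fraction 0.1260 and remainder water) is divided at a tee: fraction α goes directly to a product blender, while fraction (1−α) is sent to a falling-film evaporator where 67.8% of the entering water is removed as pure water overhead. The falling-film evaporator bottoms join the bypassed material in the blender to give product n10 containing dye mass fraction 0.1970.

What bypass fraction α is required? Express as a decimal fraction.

All 833.7×0.126 = 105.05 g/s of dye reaches n10, so n10 = 105.05/0.197 = 533.23 g/s and vapour = 300.47 g/s.
The evaporator receives (1−α)·833.7 of feed at 0.874 water and removes 0.678 of that water:
0.678×0.874×(1−α)×833.7 = 300.47
(1−α) = 300.47/494.03 = 0.6082;  α = 0.3918.

0.392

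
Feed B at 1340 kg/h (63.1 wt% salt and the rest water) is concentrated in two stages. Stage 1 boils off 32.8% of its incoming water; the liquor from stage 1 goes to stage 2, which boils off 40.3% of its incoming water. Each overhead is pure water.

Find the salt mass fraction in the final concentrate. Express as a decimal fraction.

water in feed = 1340×0.369 = 494.46 kg/h.
After stage 1: water left = (1−0.328)×494.46 = 332.28; stream total = 1177.8 kg/h.
After stage 2: water left = (1−0.403)×332.28 = 198.37; final concentrate = 1043.9 kg/h.
salt fraction = 845.54/1043.9 = 0.810.

0.810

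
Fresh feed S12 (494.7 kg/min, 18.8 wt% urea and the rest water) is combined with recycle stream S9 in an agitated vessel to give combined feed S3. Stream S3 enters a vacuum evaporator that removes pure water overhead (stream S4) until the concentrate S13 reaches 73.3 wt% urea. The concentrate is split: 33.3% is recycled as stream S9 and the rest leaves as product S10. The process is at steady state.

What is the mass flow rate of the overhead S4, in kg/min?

Overall urea balance (none leaves overhead): urea in fresh feed = urea in product, i.e. 494.7×0.188 = (1−0.333)·S13·0.733.
S13 = 93.004/(0.733×0.667) = 190.23 kg/min.
Recycle S9 = 0.333×190.23 = 63.345 kg/min.
Combined feed S3 = 494.7 + 63.345 = 558.05 kg/min.
Overhead S4 = S3 − S13 = 558.05 − 190.23 = 367.82 kg/min.

367.8 kg/min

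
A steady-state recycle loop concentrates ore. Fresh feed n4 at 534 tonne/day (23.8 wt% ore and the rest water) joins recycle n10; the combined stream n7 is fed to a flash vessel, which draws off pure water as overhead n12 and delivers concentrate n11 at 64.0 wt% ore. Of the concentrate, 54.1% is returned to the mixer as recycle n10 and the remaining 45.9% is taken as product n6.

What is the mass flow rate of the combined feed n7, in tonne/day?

Overall ore balance (none leaves overhead): ore in fresh feed = ore in product, i.e. 534×0.238 = (1−0.541)·n11·0.640.
n11 = 127.09/(0.640×0.459) = 432.64 tonne/day.
Recycle n10 = 0.541×432.64 = 234.06 tonne/day.
Combined feed n7 = 534 + 234.06 = 768.06 tonne/day.

768.1 tonne/day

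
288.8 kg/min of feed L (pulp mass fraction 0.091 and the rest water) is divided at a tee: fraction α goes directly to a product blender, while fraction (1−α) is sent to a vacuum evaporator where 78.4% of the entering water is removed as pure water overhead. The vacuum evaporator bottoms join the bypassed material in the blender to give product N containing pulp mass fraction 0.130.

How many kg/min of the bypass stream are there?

All 288.8×0.091 = 26.281 kg/min of pulp reaches N, so N = 26.281/0.130 = 202.16 kg/min and vapour = 86.64 kg/min.
The evaporator receives (1−α)·288.8 of feed at 0.909 water and removes 0.784 of that water:
0.784×0.909×(1−α)×288.8 = 86.64
(1−α) = 86.64/205.82 = 0.4210;  α = 0.5790.
Bypass flow = 0.5790×288.8 = 167.23 kg/min.

167.2 kg/min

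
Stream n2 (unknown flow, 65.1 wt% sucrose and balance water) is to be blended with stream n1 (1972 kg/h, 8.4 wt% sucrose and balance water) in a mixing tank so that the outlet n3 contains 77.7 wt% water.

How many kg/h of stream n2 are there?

Let n2 be the unknown flow. Total out = 1972 + n2.
water balance: 1806.4 + 0.349·n2 = 0.777·(1972 + n2)
(0.349 − 0.777)·n2 = 0.777×1972 − 1806.4 = -274.11
n2 = -274.11 / -0.428 = 640.44 kg/h

640.4 kg/h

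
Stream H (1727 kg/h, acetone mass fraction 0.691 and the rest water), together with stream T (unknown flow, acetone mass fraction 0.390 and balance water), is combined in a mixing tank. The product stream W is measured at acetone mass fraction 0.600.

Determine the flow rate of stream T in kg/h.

Let T be the unknown flow. Total out = 1727 + T.
acetone balance: 1193.4 + 0.390·T = 0.600·(1727 + T)
(0.390 − 0.600)·T = 0.600×1727 − 1193.4 = -157.16
T = -157.16 / -0.210 = 748.37 kg/h

748.4 kg/h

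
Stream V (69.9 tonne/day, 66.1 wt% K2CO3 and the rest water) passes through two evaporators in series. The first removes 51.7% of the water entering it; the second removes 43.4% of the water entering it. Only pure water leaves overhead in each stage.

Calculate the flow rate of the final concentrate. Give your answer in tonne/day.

water in feed = 69.9×0.339 = 23.696 tonne/day.
After stage 1: water left = (1−0.517)×23.696 = 11.445; stream total = 57.649 tonne/day.
After stage 2: water left = (1−0.434)×11.445 = 6.478; final concentrate = 52.682 tonne/day.

52.68 tonne/day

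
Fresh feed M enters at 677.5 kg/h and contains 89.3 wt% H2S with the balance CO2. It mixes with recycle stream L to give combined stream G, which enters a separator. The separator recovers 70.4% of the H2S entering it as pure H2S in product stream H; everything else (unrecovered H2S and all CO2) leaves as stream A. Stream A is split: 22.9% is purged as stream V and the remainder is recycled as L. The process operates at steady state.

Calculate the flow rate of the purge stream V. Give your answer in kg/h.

125.6 kg/h

CO2 enters only via M and leaves only via the purge: 677.5×0.107 = 0.229×(CO2 in A), and the separator passes all CO2, so CO2 in G = CO2 in A = 316.56 kg/h.
H2S in G: m_A = 677.5×0.893 + (1−0.229)·(1−0.704)·m_A, so m_A = 605.01/0.7718 = 783.91 kg/h.
A = (1−0.704)×783.91 + 316.56 = 548.6 kg/h.
Purge V = 0.229×548.6 = 125.63 kg/h.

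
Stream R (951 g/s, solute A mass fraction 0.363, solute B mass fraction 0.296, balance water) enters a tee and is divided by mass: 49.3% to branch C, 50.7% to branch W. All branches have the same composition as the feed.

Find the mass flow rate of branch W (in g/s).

Branch W flow = 0.507×951 = 482.16 g/s.

482.2 g/s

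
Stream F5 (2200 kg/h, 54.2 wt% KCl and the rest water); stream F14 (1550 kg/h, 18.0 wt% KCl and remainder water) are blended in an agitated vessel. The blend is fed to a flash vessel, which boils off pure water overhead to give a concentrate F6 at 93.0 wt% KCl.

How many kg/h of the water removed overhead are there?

2168 kg/h

KCl entering = 2200×0.542 + 1550×0.180 = 1471.4 kg/h.
All KCl reports to F6, so F6 = 1471.4/0.930 = 1582.2 kg/h.
Total feed = 3750 kg/h; overhead = 3750 − 1582.2 = 2167.8 kg/h.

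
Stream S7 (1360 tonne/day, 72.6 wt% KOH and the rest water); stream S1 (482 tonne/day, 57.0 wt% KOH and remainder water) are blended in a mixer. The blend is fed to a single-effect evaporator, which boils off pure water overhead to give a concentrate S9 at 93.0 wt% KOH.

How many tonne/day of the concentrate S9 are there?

1357 tonne/day

KOH entering = 1360×0.726 + 482×0.570 = 1262.1 tonne/day.
All KOH reports to S9, so S9 = 1262.1/0.930 = 1357.1 tonne/day.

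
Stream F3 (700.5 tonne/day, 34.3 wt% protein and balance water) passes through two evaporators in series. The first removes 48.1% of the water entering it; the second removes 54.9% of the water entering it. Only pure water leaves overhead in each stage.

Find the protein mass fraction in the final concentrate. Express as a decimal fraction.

0.6904

water in feed = 700.5×0.657 = 460.23 tonne/day.
After stage 1: water left = (1−0.481)×460.23 = 238.86; stream total = 479.13 tonne/day.
After stage 2: water left = (1−0.549)×238.86 = 107.73; final concentrate = 348 tonne/day.
protein fraction = 240.27/348 = 0.6904.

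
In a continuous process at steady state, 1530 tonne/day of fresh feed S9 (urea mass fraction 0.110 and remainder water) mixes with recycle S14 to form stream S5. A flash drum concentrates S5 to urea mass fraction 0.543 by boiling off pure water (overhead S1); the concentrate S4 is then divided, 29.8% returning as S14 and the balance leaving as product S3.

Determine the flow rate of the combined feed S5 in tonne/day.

1662 tonne/day

Overall urea balance (none leaves overhead): urea in fresh feed = urea in product, i.e. 1530×0.110 = (1−0.298)·S4·0.543.
S4 = 168.3/(0.543×0.702) = 441.52 tonne/day.
Recycle S14 = 0.298×441.52 = 131.57 tonne/day.
Combined feed S5 = 1530 + 131.57 = 1661.6 tonne/day.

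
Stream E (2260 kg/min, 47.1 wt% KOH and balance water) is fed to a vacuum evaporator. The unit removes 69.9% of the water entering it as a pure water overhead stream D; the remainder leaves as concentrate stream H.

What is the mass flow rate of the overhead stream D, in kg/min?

water entering = 2260×0.529 = 1195.5 kg/min; overhead removed = 0.699×1195.5 = 835.68 kg/min.

835.7 kg/min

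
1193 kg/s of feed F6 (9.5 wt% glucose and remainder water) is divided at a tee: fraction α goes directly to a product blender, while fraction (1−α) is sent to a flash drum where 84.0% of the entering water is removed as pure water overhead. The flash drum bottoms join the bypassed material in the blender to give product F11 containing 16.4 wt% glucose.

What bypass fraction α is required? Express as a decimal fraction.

All 1193×0.095 = 113.34 kg/s of glucose reaches F11, so F11 = 113.34/0.164 = 691.07 kg/s and vapour = 501.93 kg/s.
The evaporator receives (1−α)·1193 of feed at 0.905 water and removes 0.840 of that water:
0.840×0.905×(1−α)×1193 = 501.93
(1−α) = 501.93/906.92 = 0.5534;  α = 0.4466.

0.447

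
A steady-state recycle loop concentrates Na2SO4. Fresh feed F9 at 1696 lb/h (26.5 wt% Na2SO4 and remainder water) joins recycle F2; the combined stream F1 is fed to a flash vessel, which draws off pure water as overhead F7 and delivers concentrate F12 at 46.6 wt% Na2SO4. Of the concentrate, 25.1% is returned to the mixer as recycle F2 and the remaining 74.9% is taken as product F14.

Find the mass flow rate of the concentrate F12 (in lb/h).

Overall Na2SO4 balance (none leaves overhead): Na2SO4 in fresh feed = Na2SO4 in product, i.e. 1696×0.265 = (1−0.251)·F12·0.466.
F12 = 449.44/(0.466×0.749) = 1287.7 lb/h.

1288 lb/h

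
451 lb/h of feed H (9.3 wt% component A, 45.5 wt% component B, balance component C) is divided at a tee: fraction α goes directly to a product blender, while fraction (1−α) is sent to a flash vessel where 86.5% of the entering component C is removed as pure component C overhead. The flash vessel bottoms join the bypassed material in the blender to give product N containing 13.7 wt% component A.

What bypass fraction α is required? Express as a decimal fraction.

All 451×0.093 = 41.943 lb/h of component A reaches N, so N = 41.943/0.137 = 306.15 lb/h and vapour = 144.85 lb/h.
The evaporator receives (1−α)·451 of feed at 0.452 component C and removes 0.865 of that component C:
0.865×0.452×(1−α)×451 = 144.85
(1−α) = 144.85/176.33 = 0.8214;  α = 0.1786.

0.179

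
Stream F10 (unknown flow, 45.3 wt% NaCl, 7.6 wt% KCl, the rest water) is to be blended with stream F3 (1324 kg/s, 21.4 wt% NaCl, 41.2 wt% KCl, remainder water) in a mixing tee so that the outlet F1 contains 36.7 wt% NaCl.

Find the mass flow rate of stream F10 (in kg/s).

Let F10 be the unknown flow. Total out = 1324 + F10.
NaCl balance: 283.34 + 0.453·F10 = 0.367·(1324 + F10)
(0.453 − 0.367)·F10 = 0.367×1324 − 283.34 = 202.57
F10 = 202.57 / 0.086 = 2355.5 kg/s

2355 kg/s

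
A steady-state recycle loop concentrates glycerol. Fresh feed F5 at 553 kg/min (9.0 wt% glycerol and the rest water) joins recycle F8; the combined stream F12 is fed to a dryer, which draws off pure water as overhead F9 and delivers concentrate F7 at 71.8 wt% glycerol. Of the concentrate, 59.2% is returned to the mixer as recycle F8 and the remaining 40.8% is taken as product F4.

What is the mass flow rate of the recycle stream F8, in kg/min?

100.6 kg/min

Overall glycerol balance (none leaves overhead): glycerol in fresh feed = glycerol in product, i.e. 553×0.090 = (1−0.592)·F7·0.718.
F7 = 49.77/(0.718×0.408) = 169.9 kg/min.
Recycle F8 = 0.592×169.9 = 100.58 kg/min.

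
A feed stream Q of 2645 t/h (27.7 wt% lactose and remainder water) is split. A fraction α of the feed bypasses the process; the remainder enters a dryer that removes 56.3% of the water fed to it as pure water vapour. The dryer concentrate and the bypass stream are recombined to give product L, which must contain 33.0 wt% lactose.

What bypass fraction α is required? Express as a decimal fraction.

All 2645×0.277 = 732.67 t/h of lactose reaches L, so L = 732.67/0.330 = 2220.2 t/h and vapour = 424.8 t/h.
The evaporator receives (1−α)·2645 of feed at 0.723 water and removes 0.563 of that water:
0.563×0.723×(1−α)×2645 = 424.8
(1−α) = 424.8/1076.6 = 0.3946;  α = 0.6054.

0.605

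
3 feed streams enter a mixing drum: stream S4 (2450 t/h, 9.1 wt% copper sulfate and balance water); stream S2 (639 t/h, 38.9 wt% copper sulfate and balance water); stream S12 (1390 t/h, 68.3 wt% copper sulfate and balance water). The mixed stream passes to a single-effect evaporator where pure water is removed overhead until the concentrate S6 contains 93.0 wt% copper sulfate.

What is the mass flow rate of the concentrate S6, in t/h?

1528 t/h

copper sulfate entering = 2450×0.091 + 639×0.389 + 1390×0.683 = 1420.9 t/h.
All copper sulfate reports to S6, so S6 = 1420.9/0.930 = 1527.8 t/h.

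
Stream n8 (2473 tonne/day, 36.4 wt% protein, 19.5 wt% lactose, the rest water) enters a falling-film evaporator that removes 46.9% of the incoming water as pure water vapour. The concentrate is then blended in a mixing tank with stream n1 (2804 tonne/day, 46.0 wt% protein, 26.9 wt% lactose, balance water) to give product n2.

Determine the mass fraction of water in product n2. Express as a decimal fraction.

Vapour removed = 0.469×0.441×2473 = 511.49 tonne/day; concentrate = 1961.5 tonne/day.
water reaching the mixer = 579.1 (from concentrate) + 2804×0.271 = 1339 tonne/day.
Product flow = 1961.5 + 2804 = 4765.5 tonne/day; water fraction = 0.281.

0.281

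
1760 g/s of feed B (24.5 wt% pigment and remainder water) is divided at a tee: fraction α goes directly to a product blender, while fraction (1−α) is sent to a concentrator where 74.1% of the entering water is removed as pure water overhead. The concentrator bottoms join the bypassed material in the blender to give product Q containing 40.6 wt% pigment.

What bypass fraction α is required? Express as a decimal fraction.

All 1760×0.245 = 431.2 g/s of pigment reaches Q, so Q = 431.2/0.406 = 1062.1 g/s and vapour = 697.93 g/s.
The evaporator receives (1−α)·1760 of feed at 0.755 water and removes 0.741 of that water:
0.741×0.755×(1−α)×1760 = 697.93
(1−α) = 697.93/984.64 = 0.7088;  α = 0.2912.

0.291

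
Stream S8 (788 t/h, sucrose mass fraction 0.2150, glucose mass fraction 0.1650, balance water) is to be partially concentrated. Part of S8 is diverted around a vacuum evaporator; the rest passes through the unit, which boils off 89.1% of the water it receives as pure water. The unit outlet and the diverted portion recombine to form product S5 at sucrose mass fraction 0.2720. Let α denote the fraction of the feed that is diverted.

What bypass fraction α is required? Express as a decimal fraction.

All 788×0.215 = 169.42 t/h of sucrose reaches S5, so S5 = 169.42/0.272 = 622.87 t/h and vapour = 165.13 t/h.
The evaporator receives (1−α)·788 of feed at 0.620 water and removes 0.891 of that water:
0.891×0.620×(1−α)×788 = 165.13
(1−α) = 165.13/435.31 = 0.3793;  α = 0.6207.

0.621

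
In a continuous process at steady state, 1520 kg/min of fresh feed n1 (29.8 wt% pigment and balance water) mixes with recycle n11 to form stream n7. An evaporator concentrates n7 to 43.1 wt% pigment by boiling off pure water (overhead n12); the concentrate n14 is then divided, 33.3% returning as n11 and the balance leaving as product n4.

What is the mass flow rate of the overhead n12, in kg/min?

Overall pigment balance (none leaves overhead): pigment in fresh feed = pigment in product, i.e. 1520×0.298 = (1−0.333)·n14·0.431.
n14 = 452.96/(0.431×0.667) = 1575.6 kg/min.
Recycle n11 = 0.333×1575.6 = 524.69 kg/min.
Combined feed n7 = 1520 + 524.69 = 2044.7 kg/min.
Overhead n12 = n7 − n14 = 2044.7 − 1575.6 = 469.05 kg/min.

469 kg/min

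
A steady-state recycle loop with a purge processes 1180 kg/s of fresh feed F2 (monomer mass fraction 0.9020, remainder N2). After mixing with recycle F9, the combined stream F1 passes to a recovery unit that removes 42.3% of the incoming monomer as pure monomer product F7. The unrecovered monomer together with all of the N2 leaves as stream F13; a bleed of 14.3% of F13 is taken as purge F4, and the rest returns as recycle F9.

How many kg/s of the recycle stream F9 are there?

N2 enters only via F2 and leaves only via the purge: 1180×0.098 = 0.143×(N2 in F13), and the recovery unit passes all N2, so N2 in F1 = N2 in F13 = 808.67 kg/s.
monomer in F1: m_A = 1180×0.902 + (1−0.143)·(1−0.423)·m_A, so m_A = 1064.4/0.5055 = 2105.5 kg/s.
F13 = (1−0.423)×2105.5 + 808.67 = 2023.6 kg/s.
Recycle F9 = (1−0.143)×2023.6 = 1734.2 kg/s.

1734 kg/s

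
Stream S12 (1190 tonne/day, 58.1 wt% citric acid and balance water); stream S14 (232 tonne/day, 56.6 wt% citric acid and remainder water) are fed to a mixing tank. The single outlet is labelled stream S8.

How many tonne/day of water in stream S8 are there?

599.3 tonne/day

water out = water in = 1190×0.419 + 232×0.434 = 599.3 tonne/day.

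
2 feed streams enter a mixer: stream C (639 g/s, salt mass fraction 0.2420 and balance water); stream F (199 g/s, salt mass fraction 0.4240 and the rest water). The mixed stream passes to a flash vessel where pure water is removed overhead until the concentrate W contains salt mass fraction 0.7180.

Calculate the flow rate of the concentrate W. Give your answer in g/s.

332.9 g/s

salt entering = 639×0.242 + 199×0.424 = 239.01 g/s.
All salt reports to W, so W = 239.01/0.718 = 332.89 g/s.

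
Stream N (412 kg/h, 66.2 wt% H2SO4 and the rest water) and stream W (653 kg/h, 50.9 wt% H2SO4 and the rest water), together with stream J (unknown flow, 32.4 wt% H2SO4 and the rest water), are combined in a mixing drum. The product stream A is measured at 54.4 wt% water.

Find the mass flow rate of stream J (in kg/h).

Let J be the unknown flow. Total out = 1065 + J.
water balance: 459.88 + 0.676·J = 0.544·(1065 + J)
(0.676 − 0.544)·J = 0.544×1065 − 459.88 = 119.48
J = 119.48 / 0.132 = 905.16 kg/h

905.2 kg/h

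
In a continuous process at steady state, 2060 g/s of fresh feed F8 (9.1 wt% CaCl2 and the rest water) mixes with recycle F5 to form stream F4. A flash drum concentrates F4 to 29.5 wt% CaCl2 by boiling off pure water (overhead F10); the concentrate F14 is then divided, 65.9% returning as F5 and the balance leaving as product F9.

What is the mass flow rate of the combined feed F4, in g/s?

Overall CaCl2 balance (none leaves overhead): CaCl2 in fresh feed = CaCl2 in product, i.e. 2060×0.091 = (1−0.659)·F14·0.295.
F14 = 187.46/(0.295×0.341) = 1863.5 g/s.
Recycle F5 = 0.659×1863.5 = 1228.1 g/s.
Combined feed F4 = 2060 + 1228.1 = 3288.1 g/s.

3288 g/s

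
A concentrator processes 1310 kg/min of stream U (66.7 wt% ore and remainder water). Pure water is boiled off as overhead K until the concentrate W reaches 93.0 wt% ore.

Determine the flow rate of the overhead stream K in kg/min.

ore is conserved: 1310×0.667 = 873.77 kg/min all reports to the concentrate.
Concentrate = 873.77/(target fraction) = 939.54 kg/min.
Overhead = 1310 − 939.54 = 370.46 kg/min.

370.5 kg/min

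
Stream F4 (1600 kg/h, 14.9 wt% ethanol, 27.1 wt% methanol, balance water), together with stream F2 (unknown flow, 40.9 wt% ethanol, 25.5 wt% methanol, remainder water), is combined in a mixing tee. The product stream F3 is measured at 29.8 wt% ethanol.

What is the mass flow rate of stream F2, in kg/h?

2148 kg/h

Let F2 be the unknown flow. Total out = 1600 + F2.
ethanol balance: 238.4 + 0.409·F2 = 0.298·(1600 + F2)
(0.409 − 0.298)·F2 = 0.298×1600 − 238.4 = 238.4
F2 = 238.4 / 0.111 = 2147.7 kg/h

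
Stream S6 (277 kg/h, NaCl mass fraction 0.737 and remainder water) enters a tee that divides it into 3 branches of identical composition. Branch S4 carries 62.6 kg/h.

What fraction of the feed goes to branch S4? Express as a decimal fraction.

0.226

Fraction to S4 = 62.6/277 = 0.2260.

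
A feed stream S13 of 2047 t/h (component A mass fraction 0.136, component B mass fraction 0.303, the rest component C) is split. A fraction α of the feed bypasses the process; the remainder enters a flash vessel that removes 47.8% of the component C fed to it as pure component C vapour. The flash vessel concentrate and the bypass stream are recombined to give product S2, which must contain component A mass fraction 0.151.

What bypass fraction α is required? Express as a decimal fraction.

All 2047×0.136 = 278.39 t/h of component A reaches S2, so S2 = 278.39/0.151 = 1843.7 t/h and vapour = 203.34 t/h.
The evaporator receives (1−α)·2047 of feed at 0.561 component C and removes 0.478 of that component C:
0.478×0.561×(1−α)×2047 = 203.34
(1−α) = 203.34/548.92 = 0.3704;  α = 0.6296.

0.630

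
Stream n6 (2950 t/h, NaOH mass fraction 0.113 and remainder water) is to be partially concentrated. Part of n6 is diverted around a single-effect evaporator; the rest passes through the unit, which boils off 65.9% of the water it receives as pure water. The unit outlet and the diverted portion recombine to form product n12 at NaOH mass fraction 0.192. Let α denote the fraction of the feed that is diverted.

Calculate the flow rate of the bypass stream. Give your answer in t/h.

All 2950×0.113 = 333.35 t/h of NaOH reaches n12, so n12 = 333.35/0.192 = 1736.2 t/h and vapour = 1213.8 t/h.
The evaporator receives (1−α)·2950 of feed at 0.887 water and removes 0.659 of that water:
0.659×0.887×(1−α)×2950 = 1213.8
(1−α) = 1213.8/1724.4 = 0.7039;  α = 0.2961.
Bypass flow = 0.2961×2950 = 873.47 t/h.

873.5 t/h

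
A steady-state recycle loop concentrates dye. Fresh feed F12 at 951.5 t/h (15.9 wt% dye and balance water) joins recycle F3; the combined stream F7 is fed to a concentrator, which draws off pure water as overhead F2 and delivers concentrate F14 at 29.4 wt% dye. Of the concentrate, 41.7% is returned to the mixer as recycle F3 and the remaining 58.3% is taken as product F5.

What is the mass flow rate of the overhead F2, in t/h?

436.9 t/h

Overall dye balance (none leaves overhead): dye in fresh feed = dye in product, i.e. 951.5×0.159 = (1−0.417)·F14·0.294.
F14 = 151.29/(0.294×0.583) = 882.65 t/h.
Recycle F3 = 0.417×882.65 = 368.07 t/h.
Combined feed F7 = 951.5 + 368.07 = 1319.6 t/h.
Overhead F2 = F7 − F14 = 1319.6 − 882.65 = 436.91 t/h.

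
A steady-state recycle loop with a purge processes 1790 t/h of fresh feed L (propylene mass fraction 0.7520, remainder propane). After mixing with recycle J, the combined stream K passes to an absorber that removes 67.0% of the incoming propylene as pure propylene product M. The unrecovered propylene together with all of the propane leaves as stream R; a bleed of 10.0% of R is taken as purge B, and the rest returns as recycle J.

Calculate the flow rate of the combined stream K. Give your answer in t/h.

6354 t/h

propane enters only via L and leaves only via the purge: 1790×0.248 = 0.100×(propane in R), and the absorber passes all propane, so propane in K = propane in R = 4439.2 t/h.
propylene in K: m_A = 1790×0.752 + (1−0.100)·(1−0.670)·m_A, so m_A = 1346.1/0.7030 = 1914.8 t/h.
K = 1914.8 + 4439.2 = 6354 t/h.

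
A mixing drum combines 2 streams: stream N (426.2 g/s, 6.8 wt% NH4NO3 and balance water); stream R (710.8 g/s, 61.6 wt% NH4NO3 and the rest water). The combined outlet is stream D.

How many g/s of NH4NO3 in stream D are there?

NH4NO3 out = NH4NO3 in = 426.2×0.068 + 710.8×0.616 = 466.83 g/s.

466.8 g/s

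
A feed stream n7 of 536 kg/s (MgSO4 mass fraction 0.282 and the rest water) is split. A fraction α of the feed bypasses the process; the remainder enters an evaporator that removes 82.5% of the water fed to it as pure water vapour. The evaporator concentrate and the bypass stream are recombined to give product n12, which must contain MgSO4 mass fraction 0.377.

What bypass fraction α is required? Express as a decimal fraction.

0.575

All 536×0.282 = 151.15 kg/s of MgSO4 reaches n12, so n12 = 151.15/0.377 = 400.93 kg/s and vapour = 135.07 kg/s.
The evaporator receives (1−α)·536 of feed at 0.718 water and removes 0.825 of that water:
0.825×0.718×(1−α)×536 = 135.07
(1−α) = 135.07/317.5 = 0.4254;  α = 0.5746.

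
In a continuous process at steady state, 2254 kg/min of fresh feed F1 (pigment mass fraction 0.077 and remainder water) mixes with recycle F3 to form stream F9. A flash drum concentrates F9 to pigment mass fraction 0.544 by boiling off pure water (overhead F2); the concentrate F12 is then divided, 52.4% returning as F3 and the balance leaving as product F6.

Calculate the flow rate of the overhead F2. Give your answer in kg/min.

Overall pigment balance (none leaves overhead): pigment in fresh feed = pigment in product, i.e. 2254×0.077 = (1−0.524)·F12·0.544.
F12 = 173.56/(0.544×0.476) = 670.25 kg/min.
Recycle F3 = 0.524×670.25 = 351.21 kg/min.
Combined feed F9 = 2254 + 351.21 = 2605.2 kg/min.
Overhead F2 = F9 − F12 = 2605.2 − 670.25 = 1935 kg/min.

1935 kg/min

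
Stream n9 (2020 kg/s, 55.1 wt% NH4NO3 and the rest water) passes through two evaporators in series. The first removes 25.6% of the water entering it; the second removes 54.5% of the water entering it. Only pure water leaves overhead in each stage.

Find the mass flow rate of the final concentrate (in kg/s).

water in feed = 2020×0.449 = 906.98 kg/s.
After stage 1: water left = (1−0.256)×906.98 = 674.79; stream total = 1787.8 kg/s.
After stage 2: water left = (1−0.545)×674.79 = 307.03; final concentrate = 1420.1 kg/s.

1420 kg/s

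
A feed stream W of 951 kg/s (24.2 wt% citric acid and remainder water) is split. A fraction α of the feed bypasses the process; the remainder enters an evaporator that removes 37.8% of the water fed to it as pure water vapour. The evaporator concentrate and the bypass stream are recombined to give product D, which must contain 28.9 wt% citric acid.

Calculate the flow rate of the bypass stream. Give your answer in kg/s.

411.2 kg/s

All 951×0.242 = 230.14 kg/s of citric acid reaches D, so D = 230.14/0.289 = 796.34 kg/s and vapour = 154.66 kg/s.
The evaporator receives (1−α)·951 of feed at 0.758 water and removes 0.378 of that water:
0.378×0.758×(1−α)×951 = 154.66
(1−α) = 154.66/272.48 = 0.5676;  α = 0.4324.
Bypass flow = 0.4324×951 = 411.22 kg/s.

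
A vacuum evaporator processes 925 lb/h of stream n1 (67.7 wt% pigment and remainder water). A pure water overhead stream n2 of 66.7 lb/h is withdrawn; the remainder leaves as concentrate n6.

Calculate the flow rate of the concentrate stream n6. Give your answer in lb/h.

Concentrate = 925 − 66.7 = 858.3 lb/h.

858.3 lb/h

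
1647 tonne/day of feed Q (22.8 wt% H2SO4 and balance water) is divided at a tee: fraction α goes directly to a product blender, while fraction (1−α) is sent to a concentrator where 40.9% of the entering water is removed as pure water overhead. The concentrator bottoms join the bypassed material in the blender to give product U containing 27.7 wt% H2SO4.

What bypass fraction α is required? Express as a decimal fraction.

All 1647×0.228 = 375.52 tonne/day of H2SO4 reaches U, so U = 375.52/0.277 = 1355.7 tonne/day and vapour = 291.35 tonne/day.
The evaporator receives (1−α)·1647 of feed at 0.772 water and removes 0.409 of that water:
0.409×0.772×(1−α)×1647 = 291.35
(1−α) = 291.35/520.04 = 0.5602;  α = 0.4398.

0.440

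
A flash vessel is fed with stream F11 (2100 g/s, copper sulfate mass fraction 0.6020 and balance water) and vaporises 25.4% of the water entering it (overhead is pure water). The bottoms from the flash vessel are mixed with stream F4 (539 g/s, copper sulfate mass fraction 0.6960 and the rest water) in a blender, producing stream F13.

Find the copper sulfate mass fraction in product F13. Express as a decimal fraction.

Vapour removed = 0.254×0.398×2100 = 212.29 g/s; concentrate = 1887.7 g/s.
copper sulfate reaching the mixer = 1264.2 (from concentrate) + 539×0.696 = 1639.3 g/s.
Product flow = 1887.7 + 539 = 2426.7 g/s; copper sulfate fraction = 0.6755.

0.6755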